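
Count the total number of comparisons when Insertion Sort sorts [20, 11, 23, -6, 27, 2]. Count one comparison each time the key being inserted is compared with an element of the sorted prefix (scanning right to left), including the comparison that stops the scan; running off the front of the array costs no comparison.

Insert 11: 20 > 11 (shift), reached front = 1 comparison(s) -> [11, 20, 23, -6, 27, 2]
Insert 23: 20 <= 23 (stop) = 1 comparison(s) -> [11, 20, 23, -6, 27, 2]
Insert -6: 23 > -6 (shift), 20 > -6 (shift), 11 > -6 (shift), reached front = 3 comparison(s) -> [-6, 11, 20, 23, 27, 2]
Insert 27: 23 <= 27 (stop) = 1 comparison(s) -> [-6, 11, 20, 23, 27, 2]
Insert 2: 27 > 2 (shift), 23 > 2 (shift), 20 > 2 (shift), 11 > 2 (shift), -6 <= 2 (stop) = 5 comparison(s) -> [-6, 2, 11, 20, 23, 27]
Total comparisons: 1 + 1 + 3 + 1 + 5 = 11


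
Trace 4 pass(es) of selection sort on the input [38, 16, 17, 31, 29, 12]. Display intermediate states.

Pass 1: Select minimum 12 at index 5, swap -> [12, 16, 17, 31, 29, 38]
Pass 2: Select minimum 16 at index 1, swap -> [12, 16, 17, 31, 29, 38]
Pass 3: Select minimum 17 at index 2, swap -> [12, 16, 17, 31, 29, 38]
Pass 4: Select minimum 29 at index 4, swap -> [12, 16, 17, 29, 31, 38]


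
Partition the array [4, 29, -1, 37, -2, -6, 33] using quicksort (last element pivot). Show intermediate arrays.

Partition 1: pivot=33 at index 5 -> [4, 29, -1, -2, -6, 33, 37]
Partition 2: pivot=-6 at index 0 -> [-6, 29, -1, -2, 4, 33, 37]
Partition 3: pivot=4 at index 3 -> [-6, -1, -2, 4, 29, 33, 37]
Partition 4: pivot=-2 at index 1 -> [-6, -2, -1, 4, 29, 33, 37]


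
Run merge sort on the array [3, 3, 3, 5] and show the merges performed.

Divide and conquer:
  Merge [3] + [3] -> [3, 3]
  Merge [3] + [5] -> [3, 5]
  Merge [3, 3] + [3, 5] -> [3, 3, 3, 5]


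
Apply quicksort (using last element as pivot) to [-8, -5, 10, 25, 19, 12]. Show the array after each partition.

Partition 1: pivot=12 at index 3 -> [-8, -5, 10, 12, 19, 25]
Partition 2: pivot=10 at index 2 -> [-8, -5, 10, 12, 19, 25]
Partition 3: pivot=-5 at index 1 -> [-8, -5, 10, 12, 19, 25]
Partition 4: pivot=25 at index 5 -> [-8, -5, 10, 12, 19, 25]


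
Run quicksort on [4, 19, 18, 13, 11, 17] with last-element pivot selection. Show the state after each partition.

Partition 1: pivot=17 at index 3 -> [4, 13, 11, 17, 18, 19]
Partition 2: pivot=11 at index 1 -> [4, 11, 13, 17, 18, 19]
Partition 3: pivot=19 at index 5 -> [4, 11, 13, 17, 18, 19]


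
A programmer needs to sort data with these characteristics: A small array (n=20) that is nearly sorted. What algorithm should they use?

Best choice: Insertion sort
Reason: Insertion sort is O(n) for nearly sorted arrays and has low overhead


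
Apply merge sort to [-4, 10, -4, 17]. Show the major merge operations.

Divide and conquer:
  Merge [-4] + [10] -> [-4, 10]
  Merge [-4] + [17] -> [-4, 17]
  Merge [-4, 10] + [-4, 17] -> [-4, -4, 10, 17]


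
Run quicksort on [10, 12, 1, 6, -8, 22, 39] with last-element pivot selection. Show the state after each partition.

Partition 1: pivot=39 at index 6 -> [10, 12, 1, 6, -8, 22, 39]
Partition 2: pivot=22 at index 5 -> [10, 12, 1, 6, -8, 22, 39]
Partition 3: pivot=-8 at index 0 -> [-8, 12, 1, 6, 10, 22, 39]
Partition 4: pivot=10 at index 3 -> [-8, 1, 6, 10, 12, 22, 39]
Partition 5: pivot=6 at index 2 -> [-8, 1, 6, 10, 12, 22, 39]


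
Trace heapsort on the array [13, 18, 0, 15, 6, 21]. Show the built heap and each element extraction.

Build heap: [21, 18, 13, 15, 6, 0]
Extract 21: [18, 15, 13, 0, 6, 21]
Extract 18: [15, 6, 13, 0, 18, 21]
Extract 15: [13, 6, 0, 15, 18, 21]
Extract 13: [6, 0, 13, 15, 18, 21]
Extract 6: [0, 6, 13, 15, 18, 21]


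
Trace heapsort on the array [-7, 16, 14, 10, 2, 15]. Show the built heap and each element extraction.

Build heap: [16, 10, 15, -7, 2, 14]
Extract 16: [15, 10, 14, -7, 2, 16]
Extract 15: [14, 10, 2, -7, 15, 16]
Extract 14: [10, -7, 2, 14, 15, 16]
Extract 10: [2, -7, 10, 14, 15, 16]
Extract 2: [-7, 2, 10, 14, 15, 16]


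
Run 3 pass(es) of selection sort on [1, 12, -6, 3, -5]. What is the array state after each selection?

Pass 1: Select minimum -6 at index 2, swap -> [-6, 12, 1, 3, -5]
Pass 2: Select minimum -5 at index 4, swap -> [-6, -5, 1, 3, 12]
Pass 3: Select minimum 1 at index 2, swap -> [-6, -5, 1, 3, 12]


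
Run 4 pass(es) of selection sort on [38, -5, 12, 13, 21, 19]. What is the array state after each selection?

Pass 1: Select minimum -5 at index 1, swap -> [-5, 38, 12, 13, 21, 19]
Pass 2: Select minimum 12 at index 2, swap -> [-5, 12, 38, 13, 21, 19]
Pass 3: Select minimum 13 at index 3, swap -> [-5, 12, 13, 38, 21, 19]
Pass 4: Select minimum 19 at index 5, swap -> [-5, 12, 13, 19, 21, 38]


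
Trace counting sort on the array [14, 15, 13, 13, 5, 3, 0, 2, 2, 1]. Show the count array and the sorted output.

Count array: [1, 1, 2, 1, 0, 1, 0, 0, 0, 0, 0, 0, 0, 2, 1, 1]
(count[i] = number of elements equal to i)
Cumulative count: [1, 2, 4, 5, 5, 6, 6, 6, 6, 6, 6, 6, 6, 8, 9, 10]
Sorted: [0, 1, 2, 2, 3, 5, 13, 13, 14, 15]


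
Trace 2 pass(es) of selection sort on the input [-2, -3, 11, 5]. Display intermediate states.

Pass 1: Select minimum -3 at index 1, swap -> [-3, -2, 11, 5]
Pass 2: Select minimum -2 at index 1, swap -> [-3, -2, 11, 5]


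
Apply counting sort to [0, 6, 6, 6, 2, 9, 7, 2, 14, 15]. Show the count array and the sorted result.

Count array: [1, 0, 2, 0, 0, 0, 3, 1, 0, 1, 0, 0, 0, 0, 1, 1]
(count[i] = number of elements equal to i)
Cumulative count: [1, 1, 3, 3, 3, 3, 6, 7, 7, 8, 8, 8, 8, 8, 9, 10]
Sorted: [0, 2, 2, 6, 6, 6, 7, 9, 14, 15]


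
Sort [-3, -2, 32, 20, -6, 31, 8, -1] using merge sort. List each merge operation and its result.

Divide and conquer:
  Merge [-3] + [-2] -> [-3, -2]
  Merge [32] + [20] -> [20, 32]
  Merge [-3, -2] + [20, 32] -> [-3, -2, 20, 32]
  Merge [-6] + [31] -> [-6, 31]
  Merge [8] + [-1] -> [-1, 8]
  Merge [-6, 31] + [-1, 8] -> [-6, -1, 8, 31]
  Merge [-3, -2, 20, 32] + [-6, -1, 8, 31] -> [-6, -3, -2, -1, 8, 20, 31, 32]


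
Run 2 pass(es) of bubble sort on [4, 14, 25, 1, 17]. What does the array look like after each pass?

After pass 1: [4, 14, 1, 17, 25] (2 swaps)
After pass 2: [4, 1, 14, 17, 25] (1 swaps)
Total swaps: 3


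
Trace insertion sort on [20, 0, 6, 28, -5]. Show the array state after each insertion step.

First element 20 is already 'sorted'
Insert 0: shifted 1 elements -> [0, 20, 6, 28, -5]
Insert 6: shifted 1 elements -> [0, 6, 20, 28, -5]
Insert 28: shifted 0 elements -> [0, 6, 20, 28, -5]
Insert -5: shifted 4 elements -> [-5, 0, 6, 20, 28]


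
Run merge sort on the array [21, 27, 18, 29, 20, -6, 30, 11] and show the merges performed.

Divide and conquer:
  Merge [21] + [27] -> [21, 27]
  Merge [18] + [29] -> [18, 29]
  Merge [21, 27] + [18, 29] -> [18, 21, 27, 29]
  Merge [20] + [-6] -> [-6, 20]
  Merge [30] + [11] -> [11, 30]
  Merge [-6, 20] + [11, 30] -> [-6, 11, 20, 30]
  Merge [18, 21, 27, 29] + [-6, 11, 20, 30] -> [-6, 11, 18, 20, 21, 27, 29, 30]


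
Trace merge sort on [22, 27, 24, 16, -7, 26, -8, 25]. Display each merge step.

Divide and conquer:
  Merge [22] + [27] -> [22, 27]
  Merge [24] + [16] -> [16, 24]
  Merge [22, 27] + [16, 24] -> [16, 22, 24, 27]
  Merge [-7] + [26] -> [-7, 26]
  Merge [-8] + [25] -> [-8, 25]
  Merge [-7, 26] + [-8, 25] -> [-8, -7, 25, 26]
  Merge [16, 22, 24, 27] + [-8, -7, 25, 26] -> [-8, -7, 16, 22, 24, 25, 26, 27]


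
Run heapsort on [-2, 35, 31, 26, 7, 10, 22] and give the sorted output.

Build heap: [35, 26, 31, -2, 7, 10, 22]
Extract 35: [31, 26, 22, -2, 7, 10, 35]
Extract 31: [26, 10, 22, -2, 7, 31, 35]
Extract 26: [22, 10, 7, -2, 26, 31, 35]
Extract 22: [10, -2, 7, 22, 26, 31, 35]
Extract 10: [7, -2, 10, 22, 26, 31, 35]
Extract 7: [-2, 7, 10, 22, 26, 31, 35]


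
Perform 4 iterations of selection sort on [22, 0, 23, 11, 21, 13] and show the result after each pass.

Pass 1: Select minimum 0 at index 1, swap -> [0, 22, 23, 11, 21, 13]
Pass 2: Select minimum 11 at index 3, swap -> [0, 11, 23, 22, 21, 13]
Pass 3: Select minimum 13 at index 5, swap -> [0, 11, 13, 22, 21, 23]
Pass 4: Select minimum 21 at index 4, swap -> [0, 11, 13, 21, 22, 23]


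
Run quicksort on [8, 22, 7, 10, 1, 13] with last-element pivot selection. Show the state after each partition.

Partition 1: pivot=13 at index 4 -> [8, 7, 10, 1, 13, 22]
Partition 2: pivot=1 at index 0 -> [1, 7, 10, 8, 13, 22]
Partition 3: pivot=8 at index 2 -> [1, 7, 8, 10, 13, 22]


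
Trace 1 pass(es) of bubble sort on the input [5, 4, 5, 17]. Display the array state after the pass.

After pass 1: [4, 5, 5, 17] (1 swaps)
Total swaps: 1


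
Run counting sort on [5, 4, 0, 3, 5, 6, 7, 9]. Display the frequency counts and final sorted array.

Count array: [1, 0, 0, 1, 1, 2, 1, 1, 0, 1]
(count[i] = number of elements equal to i)
Cumulative count: [1, 1, 1, 2, 3, 5, 6, 7, 7, 8]
Sorted: [0, 3, 4, 5, 5, 6, 7, 9]


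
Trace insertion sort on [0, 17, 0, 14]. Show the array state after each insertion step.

First element 0 is already 'sorted'
Insert 17: shifted 0 elements -> [0, 17, 0, 14]
Insert 0: shifted 1 elements -> [0, 0, 17, 14]
Insert 14: shifted 1 elements -> [0, 0, 14, 17]


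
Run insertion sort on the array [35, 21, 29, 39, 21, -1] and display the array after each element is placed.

First element 35 is already 'sorted'
Insert 21: shifted 1 elements -> [21, 35, 29, 39, 21, -1]
Insert 29: shifted 1 elements -> [21, 29, 35, 39, 21, -1]
Insert 39: shifted 0 elements -> [21, 29, 35, 39, 21, -1]
Insert 21: shifted 3 elements -> [21, 21, 29, 35, 39, -1]
Insert -1: shifted 5 elements -> [-1, 21, 21, 29, 35, 39]


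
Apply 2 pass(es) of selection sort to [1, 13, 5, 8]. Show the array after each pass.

Pass 1: Select minimum 1 at index 0, swap -> [1, 13, 5, 8]
Pass 2: Select minimum 5 at index 2, swap -> [1, 5, 13, 8]


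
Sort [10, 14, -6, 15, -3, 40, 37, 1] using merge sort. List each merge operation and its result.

Divide and conquer:
  Merge [10] + [14] -> [10, 14]
  Merge [-6] + [15] -> [-6, 15]
  Merge [10, 14] + [-6, 15] -> [-6, 10, 14, 15]
  Merge [-3] + [40] -> [-3, 40]
  Merge [37] + [1] -> [1, 37]
  Merge [-3, 40] + [1, 37] -> [-3, 1, 37, 40]
  Merge [-6, 10, 14, 15] + [-3, 1, 37, 40] -> [-6, -3, 1, 10, 14, 15, 37, 40]


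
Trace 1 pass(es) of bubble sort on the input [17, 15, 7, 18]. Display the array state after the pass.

After pass 1: [15, 7, 17, 18] (2 swaps)
Total swaps: 2


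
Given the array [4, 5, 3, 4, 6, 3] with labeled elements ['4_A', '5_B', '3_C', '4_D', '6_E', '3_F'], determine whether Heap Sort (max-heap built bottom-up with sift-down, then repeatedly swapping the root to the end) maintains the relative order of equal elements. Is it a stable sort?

Trace Heap Sort on the labeled array (the key is the number; the letter only tracks identity):
  Build max-heap: [6_E, 5_B, 3_C, 4_D, 4_A, 3_F]
  Swap root 6_E to index 5, re-heapify first 5 -> [5_B, 4_D, 3_C, 3_F, 4_A, 6_E]
  Swap root 5_B to index 4, re-heapify first 4 -> [4_A, 4_D, 3_C, 3_F, 5_B, 6_E]
  Swap root 4_A to index 3, re-heapify first 3 -> [4_D, 3_F, 3_C, 4_A, 5_B, 6_E]
  Swap root 4_D to index 2, re-heapify first 2 -> [3_C, 3_F, 4_D, 4_A, 5_B, 6_E]
  Swap root 3_C to index 1, re-heapify first 1 -> [3_F, 3_C, 4_D, 4_A, 5_B, 6_E]
Final order: [3_F, 3_C, 4_D, 4_A, 5_B, 6_E]
Equal keys:
  value 3: originally 3_C, 3_F; after sorting 3_F, 3_C -> order changed
  value 4: originally 4_A, 4_D; after sorting 4_D, 4_A -> order changed
Equal keys were reordered, so Heap Sort is not stable: heap construction and root-to-end swaps move elements without regard to the original order of equal keys. (One such input is enough; an unstable sort may happen to preserve order on other inputs, but it gives no guarantee.)
Answer: Not stable


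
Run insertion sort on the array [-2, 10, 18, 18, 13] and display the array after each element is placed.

First element -2 is already 'sorted'
Insert 10: shifted 0 elements -> [-2, 10, 18, 18, 13]
Insert 18: shifted 0 elements -> [-2, 10, 18, 18, 13]
Insert 18: shifted 0 elements -> [-2, 10, 18, 18, 13]
Insert 13: shifted 2 elements -> [-2, 10, 13, 18, 18]


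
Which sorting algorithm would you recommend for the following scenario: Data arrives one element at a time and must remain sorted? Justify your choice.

Best choice: Insertion sort
Reason: Insertion sort naturally handles online/streaming input by inserting each new element into sorted position


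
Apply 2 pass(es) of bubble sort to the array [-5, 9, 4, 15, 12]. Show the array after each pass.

After pass 1: [-5, 4, 9, 12, 15] (2 swaps)
After pass 2: [-5, 4, 9, 12, 15] (0 swaps)
Total swaps: 2


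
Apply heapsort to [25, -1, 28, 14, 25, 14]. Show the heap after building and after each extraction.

Build heap: [28, 25, 25, 14, -1, 14]
Extract 28: [25, 14, 25, 14, -1, 28]
Extract 25: [25, 14, -1, 14, 25, 28]
Extract 25: [14, 14, -1, 25, 25, 28]
Extract 14: [14, -1, 14, 25, 25, 28]
Extract 14: [-1, 14, 14, 25, 25, 28]


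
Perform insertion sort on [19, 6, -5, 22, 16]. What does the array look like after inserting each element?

First element 19 is already 'sorted'
Insert 6: shifted 1 elements -> [6, 19, -5, 22, 16]
Insert -5: shifted 2 elements -> [-5, 6, 19, 22, 16]
Insert 22: shifted 0 elements -> [-5, 6, 19, 22, 16]
Insert 16: shifted 2 elements -> [-5, 6, 16, 19, 22]


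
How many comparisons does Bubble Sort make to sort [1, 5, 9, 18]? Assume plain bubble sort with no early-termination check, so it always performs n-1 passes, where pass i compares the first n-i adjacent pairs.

Pass 1: compare adjacent pairs (0,1)..(2,3) = 3 comparison(s), 0 swap(s) -> [1, 5, 9, 18]
Pass 2: compare adjacent pairs (0,1)..(1,2) = 2 comparison(s), 0 swap(s) -> [1, 5, 9, 18]
Pass 3: compare adjacent pairs (0,1)..(0,1) = 1 comparison(s), 0 swap(s) -> [1, 5, 9, 18]
Total comparisons: 3 + 2 + 1 = 6


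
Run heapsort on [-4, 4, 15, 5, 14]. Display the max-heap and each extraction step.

Build heap: [15, 14, -4, 5, 4]
Extract 15: [14, 5, -4, 4, 15]
Extract 14: [5, 4, -4, 14, 15]
Extract 5: [4, -4, 5, 14, 15]
Extract 4: [-4, 4, 5, 14, 15]


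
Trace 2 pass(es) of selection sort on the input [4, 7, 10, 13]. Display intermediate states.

Pass 1: Select minimum 4 at index 0, swap -> [4, 7, 10, 13]
Pass 2: Select minimum 7 at index 1, swap -> [4, 7, 10, 13]


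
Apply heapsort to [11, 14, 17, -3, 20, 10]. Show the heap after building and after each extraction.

Build heap: [20, 14, 17, -3, 11, 10]
Extract 20: [17, 14, 10, -3, 11, 20]
Extract 17: [14, 11, 10, -3, 17, 20]
Extract 14: [11, -3, 10, 14, 17, 20]
Extract 11: [10, -3, 11, 14, 17, 20]
Extract 10: [-3, 10, 11, 14, 17, 20]


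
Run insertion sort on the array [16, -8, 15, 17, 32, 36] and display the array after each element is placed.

First element 16 is already 'sorted'
Insert -8: shifted 1 elements -> [-8, 16, 15, 17, 32, 36]
Insert 15: shifted 1 elements -> [-8, 15, 16, 17, 32, 36]
Insert 17: shifted 0 elements -> [-8, 15, 16, 17, 32, 36]
Insert 32: shifted 0 elements -> [-8, 15, 16, 17, 32, 36]
Insert 36: shifted 0 elements -> [-8, 15, 16, 17, 32, 36]


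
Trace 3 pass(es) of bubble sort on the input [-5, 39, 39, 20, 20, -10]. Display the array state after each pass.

After pass 1: [-5, 39, 20, 20, -10, 39] (3 swaps)
After pass 2: [-5, 20, 20, -10, 39, 39] (3 swaps)
After pass 3: [-5, 20, -10, 20, 39, 39] (1 swaps)
Total swaps: 7


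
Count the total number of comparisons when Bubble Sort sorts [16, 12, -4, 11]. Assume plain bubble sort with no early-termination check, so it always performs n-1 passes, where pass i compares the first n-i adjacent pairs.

Pass 1: compare adjacent pairs (0,1)..(2,3) = 3 comparison(s), 3 swap(s) -> [12, -4, 11, 16]
Pass 2: compare adjacent pairs (0,1)..(1,2) = 2 comparison(s), 2 swap(s) -> [-4, 11, 12, 16]
Pass 3: compare adjacent pairs (0,1)..(0,1) = 1 comparison(s), 0 swap(s) -> [-4, 11, 12, 16]
Total comparisons: 3 + 2 + 1 = 6


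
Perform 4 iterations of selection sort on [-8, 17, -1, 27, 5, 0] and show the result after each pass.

Pass 1: Select minimum -8 at index 0, swap -> [-8, 17, -1, 27, 5, 0]
Pass 2: Select minimum -1 at index 2, swap -> [-8, -1, 17, 27, 5, 0]
Pass 3: Select minimum 0 at index 5, swap -> [-8, -1, 0, 27, 5, 17]
Pass 4: Select minimum 5 at index 4, swap -> [-8, -1, 0, 5, 27, 17]


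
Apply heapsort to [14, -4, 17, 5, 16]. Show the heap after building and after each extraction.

Build heap: [17, 16, 14, 5, -4]
Extract 17: [16, 5, 14, -4, 17]
Extract 16: [14, 5, -4, 16, 17]
Extract 14: [5, -4, 14, 16, 17]
Extract 5: [-4, 5, 14, 16, 17]


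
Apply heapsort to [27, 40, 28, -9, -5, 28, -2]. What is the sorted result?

Build heap: [40, 27, 28, -9, -5, 28, -2]
Extract 40: [28, 27, 28, -9, -5, -2, 40]
Extract 28: [28, 27, -2, -9, -5, 28, 40]
Extract 28: [27, -5, -2, -9, 28, 28, 40]
Extract 27: [-2, -5, -9, 27, 28, 28, 40]
Extract -2: [-5, -9, -2, 27, 28, 28, 40]
Extract -5: [-9, -5, -2, 27, 28, 28, 40]


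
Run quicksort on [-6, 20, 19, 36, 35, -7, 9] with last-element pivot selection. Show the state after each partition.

Partition 1: pivot=9 at index 2 -> [-6, -7, 9, 36, 35, 20, 19]
Partition 2: pivot=-7 at index 0 -> [-7, -6, 9, 36, 35, 20, 19]
Partition 3: pivot=19 at index 3 -> [-7, -6, 9, 19, 35, 20, 36]
Partition 4: pivot=36 at index 6 -> [-7, -6, 9, 19, 35, 20, 36]
Partition 5: pivot=20 at index 4 -> [-7, -6, 9, 19, 20, 35, 36]


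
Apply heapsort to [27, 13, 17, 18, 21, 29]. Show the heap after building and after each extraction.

Build heap: [29, 21, 27, 18, 13, 17]
Extract 29: [27, 21, 17, 18, 13, 29]
Extract 27: [21, 18, 17, 13, 27, 29]
Extract 21: [18, 13, 17, 21, 27, 29]
Extract 18: [17, 13, 18, 21, 27, 29]
Extract 17: [13, 17, 18, 21, 27, 29]


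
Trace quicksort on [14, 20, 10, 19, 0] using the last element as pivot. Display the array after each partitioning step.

Partition 1: pivot=0 at index 0 -> [0, 20, 10, 19, 14]
Partition 2: pivot=14 at index 2 -> [0, 10, 14, 19, 20]
Partition 3: pivot=20 at index 4 -> [0, 10, 14, 19, 20]


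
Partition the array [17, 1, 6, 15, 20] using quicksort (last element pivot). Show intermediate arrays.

Partition 1: pivot=20 at index 4 -> [17, 1, 6, 15, 20]
Partition 2: pivot=15 at index 2 -> [1, 6, 15, 17, 20]
Partition 3: pivot=6 at index 1 -> [1, 6, 15, 17, 20]


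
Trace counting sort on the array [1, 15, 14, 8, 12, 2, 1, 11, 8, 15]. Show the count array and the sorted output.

Count array: [0, 2, 1, 0, 0, 0, 0, 0, 2, 0, 0, 1, 1, 0, 1, 2]
(count[i] = number of elements equal to i)
Cumulative count: [0, 2, 3, 3, 3, 3, 3, 3, 5, 5, 5, 6, 7, 7, 8, 10]
Sorted: [1, 1, 2, 8, 8, 11, 12, 14, 15, 15]


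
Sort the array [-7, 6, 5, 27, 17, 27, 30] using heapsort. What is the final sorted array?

Build heap: [30, 27, 27, 6, 17, -7, 5]
Extract 30: [27, 17, 27, 6, 5, -7, 30]
Extract 27: [27, 17, -7, 6, 5, 27, 30]
Extract 27: [17, 6, -7, 5, 27, 27, 30]
Extract 17: [6, 5, -7, 17, 27, 27, 30]
Extract 6: [5, -7, 6, 17, 27, 27, 30]
Extract 5: [-7, 5, 6, 17, 27, 27, 30]


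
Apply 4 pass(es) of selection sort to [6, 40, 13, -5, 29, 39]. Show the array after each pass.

Pass 1: Select minimum -5 at index 3, swap -> [-5, 40, 13, 6, 29, 39]
Pass 2: Select minimum 6 at index 3, swap -> [-5, 6, 13, 40, 29, 39]
Pass 3: Select minimum 13 at index 2, swap -> [-5, 6, 13, 40, 29, 39]
Pass 4: Select minimum 29 at index 4, swap -> [-5, 6, 13, 29, 40, 39]


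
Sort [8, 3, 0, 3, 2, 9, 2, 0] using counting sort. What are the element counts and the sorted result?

Count array: [2, 0, 2, 2, 0, 0, 0, 0, 1, 1]
(count[i] = number of elements equal to i)
Cumulative count: [2, 2, 4, 6, 6, 6, 6, 6, 7, 8]
Sorted: [0, 0, 2, 2, 3, 3, 8, 9]


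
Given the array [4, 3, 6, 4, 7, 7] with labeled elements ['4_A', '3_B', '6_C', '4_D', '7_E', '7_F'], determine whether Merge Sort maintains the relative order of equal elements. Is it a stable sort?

Trace Merge Sort on the labeled array (the key is the number; the letter only tracks identity):
  Merge [3_B] + [6_C] -> [3_B, 6_C]
  Merge [4_A] + [3_B, 6_C] -> [3_B, 4_A, 6_C]
  Merge [7_E] + [7_F] -> [7_E, 7_F]
  Merge [4_D] + [7_E, 7_F] -> [4_D, 7_E, 7_F]
  Merge [3_B, 4_A, 6_C] + [4_D, 7_E, 7_F] -> [3_B, 4_A, 4_D, 6_C, 7_E, 7_F]
Final order: [3_B, 4_A, 4_D, 6_C, 7_E, 7_F]
Equal keys:
  value 4: originally 4_A, 4_D; after sorting 4_A, 4_D -> order preserved
  value 7: originally 7_E, 7_F; after sorting 7_E, 7_F -> order preserved
All equal keys kept their original relative order. Merge Sort is stable: when the heads of the two halves are equal the merge takes from the left half first.
Answer: Stable


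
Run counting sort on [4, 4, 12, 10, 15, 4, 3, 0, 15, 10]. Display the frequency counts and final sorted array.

Count array: [1, 0, 0, 1, 3, 0, 0, 0, 0, 0, 2, 0, 1, 0, 0, 2]
(count[i] = number of elements equal to i)
Cumulative count: [1, 1, 1, 2, 5, 5, 5, 5, 5, 5, 7, 7, 8, 8, 8, 10]
Sorted: [0, 3, 4, 4, 4, 10, 10, 12, 15, 15]


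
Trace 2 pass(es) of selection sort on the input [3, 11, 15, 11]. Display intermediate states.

Pass 1: Select minimum 3 at index 0, swap -> [3, 11, 15, 11]
Pass 2: Select minimum 11 at index 1, swap -> [3, 11, 15, 11]


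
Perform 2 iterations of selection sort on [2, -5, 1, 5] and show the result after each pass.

Pass 1: Select minimum -5 at index 1, swap -> [-5, 2, 1, 5]
Pass 2: Select minimum 1 at index 2, swap -> [-5, 1, 2, 5]


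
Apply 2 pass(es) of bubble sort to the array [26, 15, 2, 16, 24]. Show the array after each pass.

After pass 1: [15, 2, 16, 24, 26] (4 swaps)
After pass 2: [2, 15, 16, 24, 26] (1 swaps)
Total swaps: 5


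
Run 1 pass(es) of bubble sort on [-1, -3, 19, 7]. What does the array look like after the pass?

After pass 1: [-3, -1, 7, 19] (2 swaps)
Total swaps: 2


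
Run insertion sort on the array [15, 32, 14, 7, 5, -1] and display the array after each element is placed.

First element 15 is already 'sorted'
Insert 32: shifted 0 elements -> [15, 32, 14, 7, 5, -1]
Insert 14: shifted 2 elements -> [14, 15, 32, 7, 5, -1]
Insert 7: shifted 3 elements -> [7, 14, 15, 32, 5, -1]
Insert 5: shifted 4 elements -> [5, 7, 14, 15, 32, -1]
Insert -1: shifted 5 elements -> [-1, 5, 7, 14, 15, 32]


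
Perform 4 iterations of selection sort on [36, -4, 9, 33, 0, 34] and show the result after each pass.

Pass 1: Select minimum -4 at index 1, swap -> [-4, 36, 9, 33, 0, 34]
Pass 2: Select minimum 0 at index 4, swap -> [-4, 0, 9, 33, 36, 34]
Pass 3: Select minimum 9 at index 2, swap -> [-4, 0, 9, 33, 36, 34]
Pass 4: Select minimum 33 at index 3, swap -> [-4, 0, 9, 33, 36, 34]


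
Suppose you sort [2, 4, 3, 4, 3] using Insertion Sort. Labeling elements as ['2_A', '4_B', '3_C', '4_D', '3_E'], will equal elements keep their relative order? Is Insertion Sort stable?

Trace Insertion Sort on the labeled array (the key is the number; the letter only tracks identity):
  Insert 4_B at index 1: [2_A, 4_B, 3_C, 4_D, 3_E]
  Insert 3_C at index 1: [2_A, 3_C, 4_B, 4_D, 3_E]
  Insert 4_D at index 3: [2_A, 3_C, 4_B, 4_D, 3_E]
  Insert 3_E at index 2: [2_A, 3_C, 3_E, 4_B, 4_D]
Final order: [2_A, 3_C, 3_E, 4_B, 4_D]
Equal keys:
  value 3: originally 3_C, 3_E; after sorting 3_C, 3_E -> order preserved
  value 4: originally 4_B, 4_D; after sorting 4_B, 4_D -> order preserved
All equal keys kept their original relative order. Insertion Sort is stable: elements are shifted only while they are strictly greater than the key, so a key is inserted after any equal elements already placed.
Answer: Stable


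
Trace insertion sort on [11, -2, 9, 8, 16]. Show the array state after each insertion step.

First element 11 is already 'sorted'
Insert -2: shifted 1 elements -> [-2, 11, 9, 8, 16]
Insert 9: shifted 1 elements -> [-2, 9, 11, 8, 16]
Insert 8: shifted 2 elements -> [-2, 8, 9, 11, 16]
Insert 16: shifted 0 elements -> [-2, 8, 9, 11, 16]


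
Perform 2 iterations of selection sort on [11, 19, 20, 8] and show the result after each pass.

Pass 1: Select minimum 8 at index 3, swap -> [8, 19, 20, 11]
Pass 2: Select minimum 11 at index 3, swap -> [8, 11, 20, 19]


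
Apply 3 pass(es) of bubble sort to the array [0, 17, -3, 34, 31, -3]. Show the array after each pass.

After pass 1: [0, -3, 17, 31, -3, 34] (3 swaps)
After pass 2: [-3, 0, 17, -3, 31, 34] (2 swaps)
After pass 3: [-3, 0, -3, 17, 31, 34] (1 swaps)
Total swaps: 6


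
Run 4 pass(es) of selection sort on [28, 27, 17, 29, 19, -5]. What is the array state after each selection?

Pass 1: Select minimum -5 at index 5, swap -> [-5, 27, 17, 29, 19, 28]
Pass 2: Select minimum 17 at index 2, swap -> [-5, 17, 27, 29, 19, 28]
Pass 3: Select minimum 19 at index 4, swap -> [-5, 17, 19, 29, 27, 28]
Pass 4: Select minimum 27 at index 4, swap -> [-5, 17, 19, 27, 29, 28]


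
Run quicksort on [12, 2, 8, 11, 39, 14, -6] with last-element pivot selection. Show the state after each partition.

Partition 1: pivot=-6 at index 0 -> [-6, 2, 8, 11, 39, 14, 12]
Partition 2: pivot=12 at index 4 -> [-6, 2, 8, 11, 12, 14, 39]
Partition 3: pivot=11 at index 3 -> [-6, 2, 8, 11, 12, 14, 39]
Partition 4: pivot=8 at index 2 -> [-6, 2, 8, 11, 12, 14, 39]
Partition 5: pivot=39 at index 6 -> [-6, 2, 8, 11, 12, 14, 39]


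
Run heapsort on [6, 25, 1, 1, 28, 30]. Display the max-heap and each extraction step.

Build heap: [30, 28, 6, 1, 25, 1]
Extract 30: [28, 25, 6, 1, 1, 30]
Extract 28: [25, 1, 6, 1, 28, 30]
Extract 25: [6, 1, 1, 25, 28, 30]
Extract 6: [1, 1, 6, 25, 28, 30]
Extract 1: [1, 1, 6, 25, 28, 30]


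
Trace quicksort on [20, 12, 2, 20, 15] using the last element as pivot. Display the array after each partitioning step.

Partition 1: pivot=15 at index 2 -> [12, 2, 15, 20, 20]
Partition 2: pivot=2 at index 0 -> [2, 12, 15, 20, 20]
Partition 3: pivot=20 at index 4 -> [2, 12, 15, 20, 20]


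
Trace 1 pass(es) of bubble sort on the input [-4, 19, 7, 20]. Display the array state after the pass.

After pass 1: [-4, 7, 19, 20] (1 swaps)
Total swaps: 1


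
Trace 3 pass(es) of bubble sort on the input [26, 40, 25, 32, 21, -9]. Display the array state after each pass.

After pass 1: [26, 25, 32, 21, -9, 40] (4 swaps)
After pass 2: [25, 26, 21, -9, 32, 40] (3 swaps)
After pass 3: [25, 21, -9, 26, 32, 40] (2 swaps)
Total swaps: 9


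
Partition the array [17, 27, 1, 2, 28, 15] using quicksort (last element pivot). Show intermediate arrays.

Partition 1: pivot=15 at index 2 -> [1, 2, 15, 27, 28, 17]
Partition 2: pivot=2 at index 1 -> [1, 2, 15, 27, 28, 17]
Partition 3: pivot=17 at index 3 -> [1, 2, 15, 17, 28, 27]
Partition 4: pivot=27 at index 4 -> [1, 2, 15, 17, 27, 28]


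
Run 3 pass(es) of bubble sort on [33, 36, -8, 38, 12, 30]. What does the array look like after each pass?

After pass 1: [33, -8, 36, 12, 30, 38] (3 swaps)
After pass 2: [-8, 33, 12, 30, 36, 38] (3 swaps)
After pass 3: [-8, 12, 30, 33, 36, 38] (2 swaps)
Total swaps: 8


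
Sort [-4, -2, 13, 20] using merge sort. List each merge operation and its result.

Divide and conquer:
  Merge [-4] + [-2] -> [-4, -2]
  Merge [13] + [20] -> [13, 20]
  Merge [-4, -2] + [13, 20] -> [-4, -2, 13, 20]


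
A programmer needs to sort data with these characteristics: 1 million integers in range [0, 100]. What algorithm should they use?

Best choice: Counting sort
Reason: O(n + k) where k=100 is small; linear time beats O(n log n)


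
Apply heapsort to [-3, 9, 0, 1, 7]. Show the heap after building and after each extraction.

Build heap: [9, 7, 0, 1, -3]
Extract 9: [7, 1, 0, -3, 9]
Extract 7: [1, -3, 0, 7, 9]
Extract 1: [0, -3, 1, 7, 9]
Extract 0: [-3, 0, 1, 7, 9]


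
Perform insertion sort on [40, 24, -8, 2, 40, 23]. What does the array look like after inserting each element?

First element 40 is already 'sorted'
Insert 24: shifted 1 elements -> [24, 40, -8, 2, 40, 23]
Insert -8: shifted 2 elements -> [-8, 24, 40, 2, 40, 23]
Insert 2: shifted 2 elements -> [-8, 2, 24, 40, 40, 23]
Insert 40: shifted 0 elements -> [-8, 2, 24, 40, 40, 23]
Insert 23: shifted 3 elements -> [-8, 2, 23, 24, 40, 40]


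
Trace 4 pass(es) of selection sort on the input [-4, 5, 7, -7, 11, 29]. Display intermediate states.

Pass 1: Select minimum -7 at index 3, swap -> [-7, 5, 7, -4, 11, 29]
Pass 2: Select minimum -4 at index 3, swap -> [-7, -4, 7, 5, 11, 29]
Pass 3: Select minimum 5 at index 3, swap -> [-7, -4, 5, 7, 11, 29]
Pass 4: Select minimum 7 at index 3, swap -> [-7, -4, 5, 7, 11, 29]


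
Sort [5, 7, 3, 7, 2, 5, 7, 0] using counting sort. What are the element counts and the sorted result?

Count array: [1, 0, 1, 1, 0, 2, 0, 3]
(count[i] = number of elements equal to i)
Cumulative count: [1, 1, 2, 3, 3, 5, 5, 8]
Sorted: [0, 2, 3, 5, 5, 7, 7, 7]


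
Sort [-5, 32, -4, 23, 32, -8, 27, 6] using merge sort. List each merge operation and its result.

Divide and conquer:
  Merge [-5] + [32] -> [-5, 32]
  Merge [-4] + [23] -> [-4, 23]
  Merge [-5, 32] + [-4, 23] -> [-5, -4, 23, 32]
  Merge [32] + [-8] -> [-8, 32]
  Merge [27] + [6] -> [6, 27]
  Merge [-8, 32] + [6, 27] -> [-8, 6, 27, 32]
  Merge [-5, -4, 23, 32] + [-8, 6, 27, 32] -> [-8, -5, -4, 6, 23, 27, 32, 32]


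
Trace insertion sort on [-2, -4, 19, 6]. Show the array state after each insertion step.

First element -2 is already 'sorted'
Insert -4: shifted 1 elements -> [-4, -2, 19, 6]
Insert 19: shifted 0 elements -> [-4, -2, 19, 6]
Insert 6: shifted 1 elements -> [-4, -2, 6, 19]


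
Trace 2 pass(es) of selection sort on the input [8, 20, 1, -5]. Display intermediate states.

Pass 1: Select minimum -5 at index 3, swap -> [-5, 20, 1, 8]
Pass 2: Select minimum 1 at index 2, swap -> [-5, 1, 20, 8]


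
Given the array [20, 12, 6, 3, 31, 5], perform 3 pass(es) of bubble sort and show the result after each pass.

After pass 1: [12, 6, 3, 20, 5, 31] (4 swaps)
After pass 2: [6, 3, 12, 5, 20, 31] (3 swaps)
After pass 3: [3, 6, 5, 12, 20, 31] (2 swaps)
Total swaps: 9


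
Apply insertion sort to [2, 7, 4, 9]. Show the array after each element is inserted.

First element 2 is already 'sorted'
Insert 7: shifted 0 elements -> [2, 7, 4, 9]
Insert 4: shifted 1 elements -> [2, 4, 7, 9]
Insert 9: shifted 0 elements -> [2, 4, 7, 9]


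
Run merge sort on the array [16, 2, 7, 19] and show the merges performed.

Divide and conquer:
  Merge [16] + [2] -> [2, 16]
  Merge [7] + [19] -> [7, 19]
  Merge [2, 16] + [7, 19] -> [2, 7, 16, 19]


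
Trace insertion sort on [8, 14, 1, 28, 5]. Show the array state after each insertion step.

First element 8 is already 'sorted'
Insert 14: shifted 0 elements -> [8, 14, 1, 28, 5]
Insert 1: shifted 2 elements -> [1, 8, 14, 28, 5]
Insert 28: shifted 0 elements -> [1, 8, 14, 28, 5]
Insert 5: shifted 3 elements -> [1, 5, 8, 14, 28]


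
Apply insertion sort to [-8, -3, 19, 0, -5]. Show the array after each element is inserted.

First element -8 is already 'sorted'
Insert -3: shifted 0 elements -> [-8, -3, 19, 0, -5]
Insert 19: shifted 0 elements -> [-8, -3, 19, 0, -5]
Insert 0: shifted 1 elements -> [-8, -3, 0, 19, -5]
Insert -5: shifted 3 elements -> [-8, -5, -3, 0, 19]


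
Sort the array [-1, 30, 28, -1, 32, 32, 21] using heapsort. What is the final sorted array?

Build heap: [32, 30, 32, -1, -1, 28, 21]
Extract 32: [32, 30, 28, -1, -1, 21, 32]
Extract 32: [30, 21, 28, -1, -1, 32, 32]
Extract 30: [28, 21, -1, -1, 30, 32, 32]
Extract 28: [21, -1, -1, 28, 30, 32, 32]
Extract 21: [-1, -1, 21, 28, 30, 32, 32]
Extract -1: [-1, -1, 21, 28, 30, 32, 32]


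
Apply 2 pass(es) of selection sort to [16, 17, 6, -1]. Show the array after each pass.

Pass 1: Select minimum -1 at index 3, swap -> [-1, 17, 6, 16]
Pass 2: Select minimum 6 at index 2, swap -> [-1, 6, 17, 16]


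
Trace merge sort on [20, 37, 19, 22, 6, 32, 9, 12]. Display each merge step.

Divide and conquer:
  Merge [20] + [37] -> [20, 37]
  Merge [19] + [22] -> [19, 22]
  Merge [20, 37] + [19, 22] -> [19, 20, 22, 37]
  Merge [6] + [32] -> [6, 32]
  Merge [9] + [12] -> [9, 12]
  Merge [6, 32] + [9, 12] -> [6, 9, 12, 32]
  Merge [19, 20, 22, 37] + [6, 9, 12, 32] -> [6, 9, 12, 19, 20, 22, 32, 37]


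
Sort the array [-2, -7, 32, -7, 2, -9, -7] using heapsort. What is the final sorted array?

Build heap: [32, 2, -2, -7, -7, -9, -7]
Extract 32: [2, -7, -2, -7, -7, -9, 32]
Extract 2: [-2, -7, -9, -7, -7, 2, 32]
Extract -2: [-7, -7, -9, -7, -2, 2, 32]
Extract -7: [-7, -7, -9, -7, -2, 2, 32]
Extract -7: [-7, -9, -7, -7, -2, 2, 32]
Extract -7: [-9, -7, -7, -7, -2, 2, 32]


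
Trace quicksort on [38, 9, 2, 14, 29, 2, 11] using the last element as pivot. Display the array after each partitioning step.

Partition 1: pivot=11 at index 3 -> [9, 2, 2, 11, 29, 38, 14]
Partition 2: pivot=2 at index 1 -> [2, 2, 9, 11, 29, 38, 14]
Partition 3: pivot=14 at index 4 -> [2, 2, 9, 11, 14, 38, 29]
Partition 4: pivot=29 at index 5 -> [2, 2, 9, 11, 14, 29, 38]


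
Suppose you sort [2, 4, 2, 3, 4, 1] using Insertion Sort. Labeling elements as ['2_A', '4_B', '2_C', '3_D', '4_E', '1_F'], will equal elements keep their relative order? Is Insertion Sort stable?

Trace Insertion Sort on the labeled array (the key is the number; the letter only tracks identity):
  Insert 4_B at index 1: [2_A, 4_B, 2_C, 3_D, 4_E, 1_F]
  Insert 2_C at index 1: [2_A, 2_C, 4_B, 3_D, 4_E, 1_F]
  Insert 3_D at index 2: [2_A, 2_C, 3_D, 4_B, 4_E, 1_F]
  Insert 4_E at index 4: [2_A, 2_C, 3_D, 4_B, 4_E, 1_F]
  Insert 1_F at index 0: [1_F, 2_A, 2_C, 3_D, 4_B, 4_E]
Final order: [1_F, 2_A, 2_C, 3_D, 4_B, 4_E]
Equal keys:
  value 2: originally 2_A, 2_C; after sorting 2_A, 2_C -> order preserved
  value 4: originally 4_B, 4_E; after sorting 4_B, 4_E -> order preserved
All equal keys kept their original relative order. Insertion Sort is stable: elements are shifted only while they are strictly greater than the key, so a key is inserted after any equal elements already placed.
Answer: Stable


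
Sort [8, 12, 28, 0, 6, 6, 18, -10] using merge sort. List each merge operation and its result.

Divide and conquer:
  Merge [8] + [12] -> [8, 12]
  Merge [28] + [0] -> [0, 28]
  Merge [8, 12] + [0, 28] -> [0, 8, 12, 28]
  Merge [6] + [6] -> [6, 6]
  Merge [18] + [-10] -> [-10, 18]
  Merge [6, 6] + [-10, 18] -> [-10, 6, 6, 18]
  Merge [0, 8, 12, 28] + [-10, 6, 6, 18] -> [-10, 0, 6, 6, 8, 12, 18, 28]


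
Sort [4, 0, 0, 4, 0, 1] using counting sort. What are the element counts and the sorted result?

Count array: [3, 1, 0, 0, 2]
(count[i] = number of elements equal to i)
Cumulative count: [3, 4, 4, 4, 6]
Sorted: [0, 0, 0, 1, 4, 4]


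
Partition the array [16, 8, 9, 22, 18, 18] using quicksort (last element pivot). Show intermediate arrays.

Partition 1: pivot=18 at index 4 -> [16, 8, 9, 18, 18, 22]
Partition 2: pivot=18 at index 3 -> [16, 8, 9, 18, 18, 22]
Partition 3: pivot=9 at index 1 -> [8, 9, 16, 18, 18, 22]


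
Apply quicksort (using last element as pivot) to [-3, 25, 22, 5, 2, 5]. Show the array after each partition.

Partition 1: pivot=5 at index 3 -> [-3, 5, 2, 5, 22, 25]
Partition 2: pivot=2 at index 1 -> [-3, 2, 5, 5, 22, 25]
Partition 3: pivot=25 at index 5 -> [-3, 2, 5, 5, 22, 25]


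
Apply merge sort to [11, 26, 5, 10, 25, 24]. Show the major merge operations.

Divide and conquer:
  Merge [26] + [5] -> [5, 26]
  Merge [11] + [5, 26] -> [5, 11, 26]
  Merge [25] + [24] -> [24, 25]
  Merge [10] + [24, 25] -> [10, 24, 25]
  Merge [5, 11, 26] + [10, 24, 25] -> [5, 10, 11, 24, 25, 26]


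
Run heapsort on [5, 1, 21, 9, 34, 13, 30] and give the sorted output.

Build heap: [34, 9, 30, 5, 1, 13, 21]
Extract 34: [30, 9, 21, 5, 1, 13, 34]
Extract 30: [21, 9, 13, 5, 1, 30, 34]
Extract 21: [13, 9, 1, 5, 21, 30, 34]
Extract 13: [9, 5, 1, 13, 21, 30, 34]
Extract 9: [5, 1, 9, 13, 21, 30, 34]
Extract 5: [1, 5, 9, 13, 21, 30, 34]


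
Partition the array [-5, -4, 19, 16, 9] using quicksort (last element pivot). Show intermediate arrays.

Partition 1: pivot=9 at index 2 -> [-5, -4, 9, 16, 19]
Partition 2: pivot=-4 at index 1 -> [-5, -4, 9, 16, 19]
Partition 3: pivot=19 at index 4 -> [-5, -4, 9, 16, 19]


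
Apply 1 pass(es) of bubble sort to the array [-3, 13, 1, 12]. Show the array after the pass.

After pass 1: [-3, 1, 12, 13] (2 swaps)
Total swaps: 2


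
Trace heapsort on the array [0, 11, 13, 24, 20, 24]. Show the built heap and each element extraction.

Build heap: [24, 20, 24, 11, 0, 13]
Extract 24: [24, 20, 13, 11, 0, 24]
Extract 24: [20, 11, 13, 0, 24, 24]
Extract 20: [13, 11, 0, 20, 24, 24]
Extract 13: [11, 0, 13, 20, 24, 24]
Extract 11: [0, 11, 13, 20, 24, 24]


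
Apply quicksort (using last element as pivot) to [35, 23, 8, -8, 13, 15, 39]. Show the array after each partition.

Partition 1: pivot=39 at index 6 -> [35, 23, 8, -8, 13, 15, 39]
Partition 2: pivot=15 at index 3 -> [8, -8, 13, 15, 35, 23, 39]
Partition 3: pivot=13 at index 2 -> [8, -8, 13, 15, 35, 23, 39]
Partition 4: pivot=-8 at index 0 -> [-8, 8, 13, 15, 35, 23, 39]
Partition 5: pivot=23 at index 4 -> [-8, 8, 13, 15, 23, 35, 39]


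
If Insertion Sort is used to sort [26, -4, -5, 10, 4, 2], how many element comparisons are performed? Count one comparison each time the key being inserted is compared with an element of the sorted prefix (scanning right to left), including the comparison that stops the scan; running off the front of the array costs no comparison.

Insert -4: 26 > -4 (shift), reached front = 1 comparison(s) -> [-4, 26, -5, 10, 4, 2]
Insert -5: 26 > -5 (shift), -4 > -5 (shift), reached front = 2 comparison(s) -> [-5, -4, 26, 10, 4, 2]
Insert 10: 26 > 10 (shift), -4 <= 10 (stop) = 2 comparison(s) -> [-5, -4, 10, 26, 4, 2]
Insert 4: 26 > 4 (shift), 10 > 4 (shift), -4 <= 4 (stop) = 3 comparison(s) -> [-5, -4, 4, 10, 26, 2]
Insert 2: 26 > 2 (shift), 10 > 2 (shift), 4 > 2 (shift), -4 <= 2 (stop) = 4 comparison(s) -> [-5, -4, 2, 4, 10, 26]
Total comparisons: 1 + 2 + 2 + 3 + 4 = 12


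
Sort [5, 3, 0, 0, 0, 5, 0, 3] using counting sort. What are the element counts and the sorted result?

Count array: [4, 0, 0, 2, 0, 2]
(count[i] = number of elements equal to i)
Cumulative count: [4, 4, 4, 6, 6, 8]
Sorted: [0, 0, 0, 0, 3, 3, 5, 5]


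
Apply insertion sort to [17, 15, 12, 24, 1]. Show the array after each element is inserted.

First element 17 is already 'sorted'
Insert 15: shifted 1 elements -> [15, 17, 12, 24, 1]
Insert 12: shifted 2 elements -> [12, 15, 17, 24, 1]
Insert 24: shifted 0 elements -> [12, 15, 17, 24, 1]
Insert 1: shifted 4 elements -> [1, 12, 15, 17, 24]


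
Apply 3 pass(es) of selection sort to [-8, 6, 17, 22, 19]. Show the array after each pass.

Pass 1: Select minimum -8 at index 0, swap -> [-8, 6, 17, 22, 19]
Pass 2: Select minimum 6 at index 1, swap -> [-8, 6, 17, 22, 19]
Pass 3: Select minimum 17 at index 2, swap -> [-8, 6, 17, 22, 19]


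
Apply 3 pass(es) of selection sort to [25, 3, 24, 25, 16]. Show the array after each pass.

Pass 1: Select minimum 3 at index 1, swap -> [3, 25, 24, 25, 16]
Pass 2: Select minimum 16 at index 4, swap -> [3, 16, 24, 25, 25]
Pass 3: Select minimum 24 at index 2, swap -> [3, 16, 24, 25, 25]


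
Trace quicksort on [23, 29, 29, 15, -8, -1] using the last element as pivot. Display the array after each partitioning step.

Partition 1: pivot=-1 at index 1 -> [-8, -1, 29, 15, 23, 29]
Partition 2: pivot=29 at index 5 -> [-8, -1, 29, 15, 23, 29]
Partition 3: pivot=23 at index 3 -> [-8, -1, 15, 23, 29, 29]


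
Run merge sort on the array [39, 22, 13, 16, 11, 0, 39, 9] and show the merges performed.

Divide and conquer:
  Merge [39] + [22] -> [22, 39]
  Merge [13] + [16] -> [13, 16]
  Merge [22, 39] + [13, 16] -> [13, 16, 22, 39]
  Merge [11] + [0] -> [0, 11]
  Merge [39] + [9] -> [9, 39]
  Merge [0, 11] + [9, 39] -> [0, 9, 11, 39]
  Merge [13, 16, 22, 39] + [0, 9, 11, 39] -> [0, 9, 11, 13, 16, 22, 39, 39]


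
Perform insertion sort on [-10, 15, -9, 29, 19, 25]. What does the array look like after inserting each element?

First element -10 is already 'sorted'
Insert 15: shifted 0 elements -> [-10, 15, -9, 29, 19, 25]
Insert -9: shifted 1 elements -> [-10, -9, 15, 29, 19, 25]
Insert 29: shifted 0 elements -> [-10, -9, 15, 29, 19, 25]
Insert 19: shifted 1 elements -> [-10, -9, 15, 19, 29, 25]
Insert 25: shifted 1 elements -> [-10, -9, 15, 19, 25, 29]
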